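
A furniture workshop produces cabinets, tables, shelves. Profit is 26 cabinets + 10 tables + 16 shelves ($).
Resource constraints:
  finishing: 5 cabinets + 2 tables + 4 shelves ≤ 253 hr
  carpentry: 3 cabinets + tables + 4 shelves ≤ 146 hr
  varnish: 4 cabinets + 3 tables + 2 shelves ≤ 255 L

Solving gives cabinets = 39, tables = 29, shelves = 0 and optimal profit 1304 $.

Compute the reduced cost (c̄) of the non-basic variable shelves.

Check each constraint at x*: finishing 253/253 (tight); carpentry 146/146 (tight); varnish 243/255 (slack 12).
Slack constraints have shadow price 0 (complementary slackness).
From A_Bᵀ y = c: 5·y_finishing + 3·y_carpentry = 26; 2·y_finishing + 1·y_carpentry = 10.
Solving: y_finishing = 4, y_carpentry = 2.
Reduced cost of shelves: c₃ − yᵀa₃ = 16 − (4·4 + 2·4) = 16 − 24 = -8.

-8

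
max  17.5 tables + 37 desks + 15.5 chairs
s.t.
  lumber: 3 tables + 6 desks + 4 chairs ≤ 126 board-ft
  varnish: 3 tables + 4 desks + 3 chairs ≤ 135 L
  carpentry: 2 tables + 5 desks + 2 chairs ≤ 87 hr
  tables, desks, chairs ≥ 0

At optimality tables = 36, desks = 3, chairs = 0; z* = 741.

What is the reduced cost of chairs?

-6.5

Binding: lumber and carpentry. Non-binding: varnish (15 unused).
Since varnish is not tight, its dual is 0.
From A_Bᵀ y = c: 3·y_lumber + 2·y_carpentry = 17.5; 6·y_lumber + 5·y_carpentry = 37.
→ y_lumber = 4.5 and y_carpentry = 2.
Reduced cost of chairs: c₃ − yᵀa₃ = 15.5 − (4.5·4 + 2·2) = 15.5 − 22 = -6.5.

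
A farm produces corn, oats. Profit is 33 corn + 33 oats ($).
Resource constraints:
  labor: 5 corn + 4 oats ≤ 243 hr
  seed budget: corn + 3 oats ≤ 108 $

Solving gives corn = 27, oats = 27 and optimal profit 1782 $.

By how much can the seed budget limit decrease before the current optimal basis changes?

Binding constraints: labor, seed budget. The basis is B = [[5,4],[1,3]] with det 11.
Per unit decrease in seed budget, x* moves by d = (0.3636, -0.4545).
The basis stays optimal until oats reaches 0; allowable decrease = 59.4 $.

59.4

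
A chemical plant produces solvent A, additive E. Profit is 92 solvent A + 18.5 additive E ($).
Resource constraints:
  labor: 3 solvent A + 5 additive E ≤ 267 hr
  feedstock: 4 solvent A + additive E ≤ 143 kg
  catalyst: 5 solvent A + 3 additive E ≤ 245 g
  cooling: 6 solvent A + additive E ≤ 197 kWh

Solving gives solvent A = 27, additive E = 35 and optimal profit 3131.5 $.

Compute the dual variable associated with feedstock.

9.5

At the optimum: labor uses 256 of 267 (slack = 11); feedstock uses 143 of 143 (binding); catalyst uses 240 of 245 (slack = 5); cooling uses 197 of 197 (binding).
By complementary slackness, y = 0 for the non-binding constraints.
The binding rows give the dual system: 4·y_feedstock + 6·y_cooling = 92 and 1·y_feedstock + 1·y_cooling = 18.5.
→ y_feedstock = 9.5 and y_cooling = 9.
Shadow price of feedstock = 9.5.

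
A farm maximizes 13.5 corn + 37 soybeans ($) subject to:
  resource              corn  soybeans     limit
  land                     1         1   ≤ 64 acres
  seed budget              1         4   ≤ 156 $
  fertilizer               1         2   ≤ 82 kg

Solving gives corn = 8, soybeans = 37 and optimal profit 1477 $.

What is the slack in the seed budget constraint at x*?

seed budget used = 1·8 + 4·37 = 156; slack = 156 − 156 = 0.

0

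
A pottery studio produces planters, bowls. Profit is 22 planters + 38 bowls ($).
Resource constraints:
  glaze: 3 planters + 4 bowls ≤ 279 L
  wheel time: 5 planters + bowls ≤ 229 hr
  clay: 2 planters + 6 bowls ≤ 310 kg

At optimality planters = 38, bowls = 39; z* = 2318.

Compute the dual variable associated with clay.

6

At the optimum: glaze uses 270 of 279 (slack = 9); wheel time uses 229 of 229 (binding); clay uses 310 of 310 (binding).
By complementary slackness, y = 0 for the non-binding constraint.
The binding rows give the dual system: 5·y_wheel time + 2·y_clay = 22 and 1·y_wheel time + 6·y_clay = 38.
Solving: y_wheel time = 2, y_clay = 6.
Shadow price of clay = 6.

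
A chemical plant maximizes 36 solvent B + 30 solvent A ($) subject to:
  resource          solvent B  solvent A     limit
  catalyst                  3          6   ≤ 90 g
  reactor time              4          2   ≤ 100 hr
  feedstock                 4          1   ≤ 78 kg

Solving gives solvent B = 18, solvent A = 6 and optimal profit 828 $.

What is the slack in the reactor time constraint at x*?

16

reactor time used = 4·18 + 2·6 = 84; slack = 100 − 84 = 16.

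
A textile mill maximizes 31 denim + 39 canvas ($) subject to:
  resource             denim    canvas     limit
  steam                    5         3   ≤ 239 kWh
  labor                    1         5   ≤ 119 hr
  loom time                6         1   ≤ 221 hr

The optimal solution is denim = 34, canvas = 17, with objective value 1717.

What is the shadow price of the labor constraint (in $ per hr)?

7

Binding: labor and loom time. Non-binding: steam (18 unused).
Slack constraints have shadow price 0 (complementary slackness).
Dual feasibility on the basic columns requires 1·y_labor + 6·y_loom time = 31, 5·y_labor + 1·y_loom time = 39.
→ y_labor = 7 and y_loom time = 4.
Shadow price of labor = 7.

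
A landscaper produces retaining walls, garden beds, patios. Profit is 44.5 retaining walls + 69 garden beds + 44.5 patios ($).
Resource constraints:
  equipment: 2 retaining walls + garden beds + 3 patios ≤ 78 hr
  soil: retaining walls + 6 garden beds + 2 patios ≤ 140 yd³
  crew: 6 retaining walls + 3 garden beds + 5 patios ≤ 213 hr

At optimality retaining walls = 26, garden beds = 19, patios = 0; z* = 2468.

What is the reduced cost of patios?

-2.5

At the optimum: equipment uses 71 of 78 (slack = 7); soil uses 140 of 140 (binding); crew uses 213 of 213 (binding).
By complementary slackness, y = 0 for the non-binding constraint.
The binding rows give the dual system: 1·y_soil + 6·y_crew = 44.5 and 6·y_soil + 3·y_crew = 69.
Solving: y_soil = 8.5, y_crew = 6.
Reduced cost of patios: c₃ − yᵀa₃ = 44.5 − (8.5·2 + 6·5) = 44.5 − 47 = -2.5.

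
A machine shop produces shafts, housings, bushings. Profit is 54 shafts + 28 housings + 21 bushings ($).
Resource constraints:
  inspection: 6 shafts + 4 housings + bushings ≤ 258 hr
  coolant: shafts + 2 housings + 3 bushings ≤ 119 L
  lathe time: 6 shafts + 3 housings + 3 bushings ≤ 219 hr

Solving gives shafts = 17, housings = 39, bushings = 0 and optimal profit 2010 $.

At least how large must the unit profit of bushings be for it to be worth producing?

At the optimum: inspection uses 258 of 258 (binding); coolant uses 95 of 119 (slack = 24); lathe time uses 219 of 219 (binding).
Slack constraints have shadow price 0 (complementary slackness).
From A_Bᵀ y = c: 6·y_inspection + 6·y_lathe time = 54; 4·y_inspection + 3·y_lathe time = 28.
→ y_inspection = 1 and y_lathe time = 8.
bushings enters the basis when its profit ≥ yᵀa₃ = 1·1 + 8·3 = 25.

25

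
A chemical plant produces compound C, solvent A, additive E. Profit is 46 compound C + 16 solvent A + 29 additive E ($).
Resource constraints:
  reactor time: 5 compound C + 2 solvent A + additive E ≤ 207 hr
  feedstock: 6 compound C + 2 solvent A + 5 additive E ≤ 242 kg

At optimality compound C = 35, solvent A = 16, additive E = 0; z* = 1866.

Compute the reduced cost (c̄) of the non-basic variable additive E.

Both reactor time and feedstock are binding at x*.
From A_Bᵀ y = c: 5·y_reactor time + 6·y_feedstock = 46; 2·y_reactor time + 2·y_feedstock = 16.
→ y_reactor time = 2 and y_feedstock = 6.
Reduced cost of additive E: c₃ − yᵀa₃ = 29 − (2·1 + 6·5) = 29 − 32 = -3.

-3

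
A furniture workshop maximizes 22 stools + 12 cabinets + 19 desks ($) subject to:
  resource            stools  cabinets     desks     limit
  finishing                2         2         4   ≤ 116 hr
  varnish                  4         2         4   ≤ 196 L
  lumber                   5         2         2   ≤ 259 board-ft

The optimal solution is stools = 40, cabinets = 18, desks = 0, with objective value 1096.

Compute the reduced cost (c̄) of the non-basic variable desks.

-5

Check each constraint at x*: finishing 116/116 (tight); varnish 196/196 (tight); lumber 236/259 (slack 23).
Slack constraints have shadow price 0 (complementary slackness).
The binding rows give the dual system: 2·y_finishing + 4·y_varnish = 22 and 2·y_finishing + 2·y_varnish = 12.
Solving: y_finishing = 1, y_varnish = 5.
Reduced cost of desks: c₃ − yᵀa₃ = 19 − (1·4 + 5·4) = 19 − 24 = -5.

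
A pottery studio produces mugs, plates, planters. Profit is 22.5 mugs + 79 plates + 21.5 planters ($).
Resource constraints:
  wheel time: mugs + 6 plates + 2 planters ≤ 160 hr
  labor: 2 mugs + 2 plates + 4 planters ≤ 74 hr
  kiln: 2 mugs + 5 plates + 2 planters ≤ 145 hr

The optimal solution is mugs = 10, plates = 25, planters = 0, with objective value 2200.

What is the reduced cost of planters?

-7.5

At the optimum: wheel time uses 160 of 160 (binding); labor uses 70 of 74 (slack = 4); kiln uses 145 of 145 (binding).
Since labor is not tight, its dual is 0.
The binding rows give the dual system: 1·y_wheel time + 2·y_kiln = 22.5 and 6·y_wheel time + 5·y_kiln = 79.
→ y_wheel time = 6.5 and y_kiln = 8.
Reduced cost of planters: c₃ − yᵀa₃ = 21.5 − (6.5·2 + 8·2) = 21.5 − 29 = -7.5.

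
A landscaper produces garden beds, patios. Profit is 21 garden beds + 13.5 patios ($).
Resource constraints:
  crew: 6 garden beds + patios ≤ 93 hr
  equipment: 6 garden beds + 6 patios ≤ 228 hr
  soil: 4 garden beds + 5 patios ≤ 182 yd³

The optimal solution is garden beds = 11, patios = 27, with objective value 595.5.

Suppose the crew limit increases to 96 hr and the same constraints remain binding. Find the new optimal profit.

At the optimum: crew uses 93 of 93 (binding); equipment uses 228 of 228 (binding); soil uses 179 of 182 (slack = 3).
Slack constraints have shadow price 0 (complementary slackness).
Dual feasibility on the basic columns requires 6·y_crew + 6·y_equipment = 21, 1·y_crew + 6·y_equipment = 13.5.
Solving: y_crew = 1.5, y_equipment = 2.
Δz = y_crew·Δb = 1.5 × (3) = 4.5, so new z* = 595.5 + 4.5 = 600.

600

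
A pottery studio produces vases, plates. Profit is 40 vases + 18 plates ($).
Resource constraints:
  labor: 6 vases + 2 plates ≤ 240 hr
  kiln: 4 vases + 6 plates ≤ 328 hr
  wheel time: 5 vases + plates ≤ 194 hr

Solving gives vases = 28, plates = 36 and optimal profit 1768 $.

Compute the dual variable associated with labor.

6

At the optimum: labor uses 240 of 240 (binding); kiln uses 328 of 328 (binding); wheel time uses 176 of 194 (slack = 18).
Slack constraints have shadow price 0 (complementary slackness).
From A_Bᵀ y = c: 6·y_labor + 4·y_kiln = 40; 2·y_labor + 6·y_kiln = 18.
This yields shadow prices y_labor = 6, y_kiln = 1.
Shadow price of labor = 6.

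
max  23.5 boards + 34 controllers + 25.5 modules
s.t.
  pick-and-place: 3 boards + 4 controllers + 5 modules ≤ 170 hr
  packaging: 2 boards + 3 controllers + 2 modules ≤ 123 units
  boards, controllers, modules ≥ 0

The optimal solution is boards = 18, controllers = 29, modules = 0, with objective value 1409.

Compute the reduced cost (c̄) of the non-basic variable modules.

-3

At the optimum: pick-and-place uses 170 of 170 (binding); packaging uses 123 of 123 (binding).
The binding rows give the dual system: 3·y_pick-and-place + 2·y_packaging = 23.5 and 4·y_pick-and-place + 3·y_packaging = 34.
Solving: y_pick-and-place = 2.5, y_packaging = 8.
Reduced cost of modules: c₃ − yᵀa₃ = 25.5 − (2.5·5 + 8·2) = 25.5 − 28.5 = -3.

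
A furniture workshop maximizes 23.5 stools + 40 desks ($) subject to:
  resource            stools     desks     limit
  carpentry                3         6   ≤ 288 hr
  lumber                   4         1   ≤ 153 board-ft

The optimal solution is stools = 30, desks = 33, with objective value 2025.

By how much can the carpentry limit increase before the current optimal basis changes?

Binding constraints: carpentry, lumber. The basis is B = [[3,6],[4,1]] with det -21.
Per unit increase in carpentry, x* moves by d = (-0.0476, 0.1905).
The basis stays optimal until stools reaches 0; allowable increase = 630 hr.

630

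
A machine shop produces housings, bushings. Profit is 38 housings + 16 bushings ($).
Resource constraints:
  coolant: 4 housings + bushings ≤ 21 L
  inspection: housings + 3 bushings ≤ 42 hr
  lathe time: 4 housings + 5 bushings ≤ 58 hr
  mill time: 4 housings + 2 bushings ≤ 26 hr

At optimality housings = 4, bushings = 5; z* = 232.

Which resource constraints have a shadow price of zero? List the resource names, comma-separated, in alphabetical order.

coolant: 21/21 (binding)
inspection: 19/42 (slack 23)
lathe time: 41/58 (slack 17)
mill time: 26/26 (binding)
By complementary slackness, a constraint with positive slack has shadow price 0 → inspection, lathe time.

inspection, lathe time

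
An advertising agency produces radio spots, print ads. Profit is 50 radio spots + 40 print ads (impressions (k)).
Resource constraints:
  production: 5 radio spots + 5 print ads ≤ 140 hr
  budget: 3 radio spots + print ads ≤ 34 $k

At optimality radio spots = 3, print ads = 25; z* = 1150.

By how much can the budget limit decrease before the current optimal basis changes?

6

Binding constraints: production, budget. The basis is B = [[5,5],[3,1]] with det -10.
Per unit decrease in budget, x* moves by d = (-0.5, 0.5).
The basis stays optimal until radio spots reaches 0; allowable decrease = 6 $k.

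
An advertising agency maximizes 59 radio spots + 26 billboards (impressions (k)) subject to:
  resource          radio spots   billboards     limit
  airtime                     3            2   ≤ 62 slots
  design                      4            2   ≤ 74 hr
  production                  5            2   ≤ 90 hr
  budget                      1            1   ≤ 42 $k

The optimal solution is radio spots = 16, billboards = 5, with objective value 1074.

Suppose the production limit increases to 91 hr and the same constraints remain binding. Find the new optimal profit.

1081

Binding: design and production. Non-binding: airtime (4 unused), budget (21 unused).
Since airtime, budget are not tight, their duals are 0.
From A_Bᵀ y = c: 4·y_design + 5·y_production = 59; 2·y_design + 2·y_production = 26.
→ y_design = 6 and y_production = 7.
Δz = y_production·Δb = 7 × (1) = 7, so new z* = 1074 + 7 = 1081.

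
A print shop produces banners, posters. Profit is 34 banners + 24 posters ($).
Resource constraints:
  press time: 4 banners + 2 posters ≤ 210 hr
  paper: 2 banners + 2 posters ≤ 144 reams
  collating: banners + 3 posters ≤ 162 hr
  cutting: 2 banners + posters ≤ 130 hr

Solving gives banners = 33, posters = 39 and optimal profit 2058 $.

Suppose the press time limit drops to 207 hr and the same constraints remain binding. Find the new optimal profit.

At the optimum: press time uses 210 of 210 (binding); paper uses 144 of 144 (binding); collating uses 150 of 162 (slack = 12); cutting uses 105 of 130 (slack = 25).
Since collating, cutting are not tight, their duals are 0.
The binding rows give the dual system: 4·y_press time + 2·y_paper = 34 and 2·y_press time + 2·y_paper = 24.
Solving: y_press time = 5, y_paper = 7.
Δz = y_press time·Δb = 5 × (-3) = -15, so new z* = 2058 − 15 = 2043.

2043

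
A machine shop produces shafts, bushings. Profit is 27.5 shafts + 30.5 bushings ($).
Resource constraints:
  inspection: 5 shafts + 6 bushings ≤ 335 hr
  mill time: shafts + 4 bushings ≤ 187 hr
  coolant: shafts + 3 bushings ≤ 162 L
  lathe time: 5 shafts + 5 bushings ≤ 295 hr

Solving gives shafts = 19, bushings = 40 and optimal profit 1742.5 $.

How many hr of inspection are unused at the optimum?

0

inspection used = 5·19 + 6·40 = 335; slack = 335 − 335 = 0.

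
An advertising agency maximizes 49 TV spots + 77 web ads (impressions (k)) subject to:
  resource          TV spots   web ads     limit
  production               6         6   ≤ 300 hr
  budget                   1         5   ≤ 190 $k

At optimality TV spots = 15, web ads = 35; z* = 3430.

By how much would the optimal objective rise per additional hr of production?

Check each constraint at x*: production 300/300 (tight); budget 190/190 (tight).
From A_Bᵀ y = c: 6·y_production + 1·y_budget = 49; 6·y_production + 5·y_budget = 77.
Solving: y_production = 7, y_budget = 7.
Shadow price of production = 7.

7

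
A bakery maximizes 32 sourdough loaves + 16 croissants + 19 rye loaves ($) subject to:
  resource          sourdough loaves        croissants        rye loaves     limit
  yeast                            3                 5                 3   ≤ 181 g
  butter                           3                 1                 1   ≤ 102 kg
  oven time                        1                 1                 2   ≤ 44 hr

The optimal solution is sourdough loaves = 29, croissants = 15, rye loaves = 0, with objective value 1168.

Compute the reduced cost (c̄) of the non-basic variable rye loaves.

-5

Binding: butter and oven time. Non-binding: yeast (19 unused).
By complementary slackness, y = 0 for the non-binding constraint.
From A_Bᵀ y = c: 3·y_butter + 1·y_oven time = 32; 1·y_butter + 1·y_oven time = 16.
This yields shadow prices y_butter = 8, y_oven time = 8.
Reduced cost of rye loaves: c₃ − yᵀa₃ = 19 − (8·1 + 8·2) = 19 − 24 = -5.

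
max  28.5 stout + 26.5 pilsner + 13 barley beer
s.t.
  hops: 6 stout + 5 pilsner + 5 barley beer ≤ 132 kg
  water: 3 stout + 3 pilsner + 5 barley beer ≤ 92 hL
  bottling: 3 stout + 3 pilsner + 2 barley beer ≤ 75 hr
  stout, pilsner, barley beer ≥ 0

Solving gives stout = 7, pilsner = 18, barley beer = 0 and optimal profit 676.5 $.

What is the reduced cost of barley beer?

-8

Binding: hops and bottling. Non-binding: water (17 unused).
By complementary slackness, y = 0 for the non-binding constraint.
From A_Bᵀ y = c: 6·y_hops + 3·y_bottling = 28.5; 5·y_hops + 3·y_bottling = 26.5.
This yields shadow prices y_hops = 2, y_bottling = 5.5.
Reduced cost of barley beer: c₃ − yᵀa₃ = 13 − (2·5 + 5.5·2) = 13 − 21 = -8.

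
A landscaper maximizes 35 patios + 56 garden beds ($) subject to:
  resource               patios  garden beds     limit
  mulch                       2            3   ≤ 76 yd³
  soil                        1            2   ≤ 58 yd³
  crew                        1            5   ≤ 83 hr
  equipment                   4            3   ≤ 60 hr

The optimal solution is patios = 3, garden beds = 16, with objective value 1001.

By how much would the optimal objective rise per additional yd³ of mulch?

At the optimum: mulch uses 54 of 76 (slack = 22); soil uses 35 of 58 (slack = 23); crew uses 83 of 83 (binding); equipment uses 60 of 60 (binding).
Since mulch, soil are not tight, their duals are 0.
The binding rows give the dual system: 1·y_crew + 4·y_equipment = 35 and 5·y_crew + 3·y_equipment = 56.
→ y_crew = 7 and y_equipment = 7.
Shadow price of mulch = 0.

0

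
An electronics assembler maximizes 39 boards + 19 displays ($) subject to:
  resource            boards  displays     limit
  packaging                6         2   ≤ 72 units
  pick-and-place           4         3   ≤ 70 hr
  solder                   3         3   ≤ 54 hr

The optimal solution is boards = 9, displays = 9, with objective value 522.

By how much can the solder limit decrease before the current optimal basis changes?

Binding constraints: packaging, solder. The basis is B = [[6,2],[3,3]] with det 12.
Per unit decrease in solder, x* moves by d = (0.1667, -0.5).
The basis stays optimal until displays reaches 0; allowable decrease = 18 hr.

18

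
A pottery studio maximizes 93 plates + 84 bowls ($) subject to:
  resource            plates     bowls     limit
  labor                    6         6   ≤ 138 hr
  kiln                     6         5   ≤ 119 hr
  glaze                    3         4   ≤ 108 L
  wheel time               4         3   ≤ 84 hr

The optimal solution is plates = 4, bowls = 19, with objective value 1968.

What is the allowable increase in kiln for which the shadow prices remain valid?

11

Binding constraints: labor, kiln. The basis is B = [[6,6],[6,5]] with det -6.
Per unit increase in kiln, x* moves by d = (1, -1).
The basis stays optimal until wheel time becomes binding; allowable increase = 11 hr.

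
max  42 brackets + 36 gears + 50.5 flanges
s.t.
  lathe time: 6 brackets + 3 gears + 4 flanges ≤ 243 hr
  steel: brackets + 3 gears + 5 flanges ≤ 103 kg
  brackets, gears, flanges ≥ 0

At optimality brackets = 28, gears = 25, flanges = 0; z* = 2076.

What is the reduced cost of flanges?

-3.5

Check each constraint at x*: lathe time 243/243 (tight); steel 103/103 (tight).
The binding rows give the dual system: 6·y_lathe time + 1·y_steel = 42 and 3·y_lathe time + 3·y_steel = 36.
→ y_lathe time = 6 and y_steel = 6.
Reduced cost of flanges: c₃ − yᵀa₃ = 50.5 − (6·4 + 6·5) = 50.5 − 54 = -3.5.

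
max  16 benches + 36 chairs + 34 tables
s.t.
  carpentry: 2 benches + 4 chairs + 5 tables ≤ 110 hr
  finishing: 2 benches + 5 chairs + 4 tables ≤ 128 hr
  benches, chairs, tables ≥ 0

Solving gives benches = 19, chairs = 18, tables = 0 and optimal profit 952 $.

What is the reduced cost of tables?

At the optimum: carpentry uses 110 of 110 (binding); finishing uses 128 of 128 (binding).
The binding rows give the dual system: 2·y_carpentry + 2·y_finishing = 16 and 4·y_carpentry + 5·y_finishing = 36.
→ y_carpentry = 4 and y_finishing = 4.
Reduced cost of tables: c₃ − yᵀa₃ = 34 − (4·5 + 4·4) = 34 − 36 = -2.

-2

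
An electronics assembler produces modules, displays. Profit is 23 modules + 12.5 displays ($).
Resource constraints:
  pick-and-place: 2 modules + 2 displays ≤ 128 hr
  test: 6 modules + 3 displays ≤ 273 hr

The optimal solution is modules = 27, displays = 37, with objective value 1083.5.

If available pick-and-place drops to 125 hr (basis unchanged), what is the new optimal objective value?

Both pick-and-place and test are binding at x*.
From A_Bᵀ y = c: 2·y_pick-and-place + 6·y_test = 23; 2·y_pick-and-place + 3·y_test = 12.5.
→ y_pick-and-place = 1 and y_test = 3.5.
Δz = y_pick-and-place·Δb = 1 × (-3) = -3, so new z* = 1083.5 − 3 = 1080.5.

1080.5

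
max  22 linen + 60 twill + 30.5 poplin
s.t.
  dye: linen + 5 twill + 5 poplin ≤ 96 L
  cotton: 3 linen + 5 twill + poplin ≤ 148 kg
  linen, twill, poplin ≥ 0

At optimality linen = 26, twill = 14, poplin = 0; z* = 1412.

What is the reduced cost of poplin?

-9.5

Both dye and cotton are binding at x*.
Dual feasibility on the basic columns requires 1·y_dye + 3·y_cotton = 22, 5·y_dye + 5·y_cotton = 60.
Solving: y_dye = 7, y_cotton = 5.
Reduced cost of poplin: c₃ − yᵀa₃ = 30.5 − (7·5 + 5·1) = 30.5 − 40 = -9.5.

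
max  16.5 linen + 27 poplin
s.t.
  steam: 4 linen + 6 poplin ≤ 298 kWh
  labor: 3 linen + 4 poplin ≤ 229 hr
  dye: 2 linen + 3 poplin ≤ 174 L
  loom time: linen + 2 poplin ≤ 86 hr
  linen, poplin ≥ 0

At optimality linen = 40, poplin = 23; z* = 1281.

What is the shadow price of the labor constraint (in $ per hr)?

0

Binding: steam and loom time. Non-binding: labor (17 unused), dye (25 unused).
Slack constraints have shadow price 0 (complementary slackness).
Dual feasibility on the basic columns requires 4·y_steam + 1·y_loom time = 16.5, 6·y_steam + 2·y_loom time = 27.
This yields shadow prices y_steam = 3, y_loom time = 4.5.
Shadow price of labor = 0.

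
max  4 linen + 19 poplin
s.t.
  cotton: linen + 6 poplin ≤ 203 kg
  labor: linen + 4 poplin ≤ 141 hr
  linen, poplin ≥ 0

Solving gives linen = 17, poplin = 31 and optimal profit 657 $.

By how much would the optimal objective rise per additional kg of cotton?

Check each constraint at x*: cotton 203/203 (tight); labor 141/141 (tight).
Dual feasibility on the basic columns requires 1·y_cotton + 1·y_labor = 4, 6·y_cotton + 4·y_labor = 19.
→ y_cotton = 1.5 and y_labor = 2.5.
Shadow price of cotton = 1.5.

1.5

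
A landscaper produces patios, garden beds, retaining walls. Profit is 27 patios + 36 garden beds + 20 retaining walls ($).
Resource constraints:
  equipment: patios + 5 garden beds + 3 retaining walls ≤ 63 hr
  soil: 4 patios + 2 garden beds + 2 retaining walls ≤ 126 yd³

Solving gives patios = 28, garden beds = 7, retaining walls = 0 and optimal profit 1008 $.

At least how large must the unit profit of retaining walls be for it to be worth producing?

Check each constraint at x*: equipment 63/63 (tight); soil 126/126 (tight).
From A_Bᵀ y = c: 1·y_equipment + 4·y_soil = 27; 5·y_equipment + 2·y_soil = 36.
Solving: y_equipment = 5, y_soil = 5.5.
retaining walls enters the basis when its profit ≥ yᵀa₃ = 5·3 + 5.5·2 = 26.

26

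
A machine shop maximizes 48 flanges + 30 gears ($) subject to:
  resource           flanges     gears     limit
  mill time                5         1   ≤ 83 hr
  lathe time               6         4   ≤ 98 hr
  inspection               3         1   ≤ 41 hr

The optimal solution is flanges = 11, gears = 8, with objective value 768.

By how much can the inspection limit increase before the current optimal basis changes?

Binding constraints: lathe time, inspection. The basis is B = [[6,4],[3,1]] with det -6.
Per unit increase in inspection, x* moves by d = (0.6667, -1).
The basis stays optimal until gears reaches 0; allowable increase = 8 hr.

8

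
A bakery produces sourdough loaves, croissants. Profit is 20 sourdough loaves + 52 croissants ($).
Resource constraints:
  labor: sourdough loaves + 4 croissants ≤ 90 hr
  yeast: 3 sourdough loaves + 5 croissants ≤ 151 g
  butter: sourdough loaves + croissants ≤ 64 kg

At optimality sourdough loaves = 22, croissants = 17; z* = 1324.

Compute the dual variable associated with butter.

Binding: labor and yeast. Non-binding: butter (25 unused).
Slack constraints have shadow price 0 (complementary slackness).
Dual feasibility on the basic columns requires 1·y_labor + 3·y_yeast = 20, 4·y_labor + 5·y_yeast = 52.
This yields shadow prices y_labor = 8, y_yeast = 4.
Shadow price of butter = 0.

0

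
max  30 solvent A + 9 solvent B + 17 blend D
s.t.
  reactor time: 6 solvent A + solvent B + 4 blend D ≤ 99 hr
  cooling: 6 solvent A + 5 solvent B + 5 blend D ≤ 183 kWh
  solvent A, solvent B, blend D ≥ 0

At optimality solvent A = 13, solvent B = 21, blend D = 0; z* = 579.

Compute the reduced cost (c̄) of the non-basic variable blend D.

-4

Both reactor time and cooling are binding at x*.
The binding rows give the dual system: 6·y_reactor time + 6·y_cooling = 30 and 1·y_reactor time + 5·y_cooling = 9.
This yields shadow prices y_reactor time = 4, y_cooling = 1.
Reduced cost of blend D: c₃ − yᵀa₃ = 17 − (4·4 + 1·5) = 17 − 21 = -4.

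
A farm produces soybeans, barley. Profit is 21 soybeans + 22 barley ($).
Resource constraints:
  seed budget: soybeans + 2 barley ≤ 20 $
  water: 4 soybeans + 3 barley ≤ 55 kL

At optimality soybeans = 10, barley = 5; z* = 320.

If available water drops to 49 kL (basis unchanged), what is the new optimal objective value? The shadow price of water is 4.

Δb = -6, so new z* = 320 + (4)·(-6) = 320 − 24 = 296.

296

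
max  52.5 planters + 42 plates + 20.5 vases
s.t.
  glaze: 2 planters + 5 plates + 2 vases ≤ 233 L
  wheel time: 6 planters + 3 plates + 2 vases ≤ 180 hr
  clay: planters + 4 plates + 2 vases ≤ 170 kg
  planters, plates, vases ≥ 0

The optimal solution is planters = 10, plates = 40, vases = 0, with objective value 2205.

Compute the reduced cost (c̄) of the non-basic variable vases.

-4.5

Check each constraint at x*: glaze 220/233 (slack 13); wheel time 180/180 (tight); clay 170/170 (tight).
Slack constraints have shadow price 0 (complementary slackness).
The binding rows give the dual system: 6·y_wheel time + 1·y_clay = 52.5 and 3·y_wheel time + 4·y_clay = 42.
Solving: y_wheel time = 8, y_clay = 4.5.
Reduced cost of vases: c₃ − yᵀa₃ = 20.5 − (8·2 + 4.5·2) = 20.5 − 25 = -4.5.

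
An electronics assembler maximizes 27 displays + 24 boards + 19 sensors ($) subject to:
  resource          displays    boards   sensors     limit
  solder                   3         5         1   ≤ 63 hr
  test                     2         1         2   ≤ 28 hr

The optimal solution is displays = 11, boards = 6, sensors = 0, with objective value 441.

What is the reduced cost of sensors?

Check each constraint at x*: solder 63/63 (tight); test 28/28 (tight).
From A_Bᵀ y = c: 3·y_solder + 2·y_test = 27; 5·y_solder + 1·y_test = 24.
Solving: y_solder = 3, y_test = 9.
Reduced cost of sensors: c₃ − yᵀa₃ = 19 − (3·1 + 9·2) = 19 − 21 = -2.

-2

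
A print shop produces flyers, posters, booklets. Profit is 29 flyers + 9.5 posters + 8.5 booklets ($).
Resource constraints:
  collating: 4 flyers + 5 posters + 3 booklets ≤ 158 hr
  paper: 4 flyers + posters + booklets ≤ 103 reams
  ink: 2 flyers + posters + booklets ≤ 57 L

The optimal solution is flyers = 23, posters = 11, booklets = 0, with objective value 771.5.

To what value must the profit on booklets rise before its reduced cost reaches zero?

Binding: paper and ink. Non-binding: collating (11 unused).
By complementary slackness, y = 0 for the non-binding constraint.
The binding rows give the dual system: 4·y_paper + 2·y_ink = 29 and 1·y_paper + 1·y_ink = 9.5.
This yields shadow prices y_paper = 5, y_ink = 4.5.
booklets enters the basis when its profit ≥ yᵀa₃ = 5·1 + 4.5·1 = 9.5.

9.5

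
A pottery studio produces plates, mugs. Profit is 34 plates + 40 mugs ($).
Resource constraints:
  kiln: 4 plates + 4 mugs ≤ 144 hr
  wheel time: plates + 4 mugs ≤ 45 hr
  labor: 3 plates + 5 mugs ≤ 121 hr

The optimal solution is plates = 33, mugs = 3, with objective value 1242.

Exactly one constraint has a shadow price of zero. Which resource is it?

labor

kiln: 144/144 (binding)
wheel time: 45/45 (binding)
labor: 114/121 (slack 7)
By complementary slackness, a constraint with positive slack has shadow price 0 → labor.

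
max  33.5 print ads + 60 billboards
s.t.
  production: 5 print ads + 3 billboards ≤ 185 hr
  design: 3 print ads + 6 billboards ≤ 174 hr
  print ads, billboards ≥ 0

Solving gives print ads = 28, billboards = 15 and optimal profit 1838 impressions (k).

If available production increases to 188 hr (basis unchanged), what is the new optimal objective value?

At the optimum: production uses 185 of 185 (binding); design uses 174 of 174 (binding).
The binding rows give the dual system: 5·y_production + 3·y_design = 33.5 and 3·y_production + 6·y_design = 60.
→ y_production = 1 and y_design = 9.5.
Δz = y_production·Δb = 1 × (3) = 3, so new z* = 1838 + 3 = 1841.

1841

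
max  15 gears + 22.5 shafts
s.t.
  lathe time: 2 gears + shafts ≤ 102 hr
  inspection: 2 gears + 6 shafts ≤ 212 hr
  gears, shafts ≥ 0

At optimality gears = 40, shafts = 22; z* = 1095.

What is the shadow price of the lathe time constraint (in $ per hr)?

Both lathe time and inspection are binding at x*.
Dual feasibility on the basic columns requires 2·y_lathe time + 2·y_inspection = 15, 1·y_lathe time + 6·y_inspection = 22.5.
Solving: y_lathe time = 4.5, y_inspection = 3.
Shadow price of lathe time = 4.5.

4.5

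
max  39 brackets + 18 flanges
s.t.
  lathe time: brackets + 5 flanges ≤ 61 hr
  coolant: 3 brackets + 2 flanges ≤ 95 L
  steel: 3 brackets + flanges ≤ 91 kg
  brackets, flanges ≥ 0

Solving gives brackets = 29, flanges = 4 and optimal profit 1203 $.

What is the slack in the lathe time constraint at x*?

lathe time used = 1·29 + 5·4 = 49; slack = 61 − 49 = 12.

12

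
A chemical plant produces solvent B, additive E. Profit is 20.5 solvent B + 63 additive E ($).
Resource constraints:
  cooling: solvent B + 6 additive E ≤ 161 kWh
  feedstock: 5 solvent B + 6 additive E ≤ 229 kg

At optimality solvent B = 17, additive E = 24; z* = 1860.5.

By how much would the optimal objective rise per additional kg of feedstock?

2.5

At the optimum: cooling uses 161 of 161 (binding); feedstock uses 229 of 229 (binding).
From A_Bᵀ y = c: 1·y_cooling + 5·y_feedstock = 20.5; 6·y_cooling + 6·y_feedstock = 63.
Solving: y_cooling = 8, y_feedstock = 2.5.
Shadow price of feedstock = 2.5.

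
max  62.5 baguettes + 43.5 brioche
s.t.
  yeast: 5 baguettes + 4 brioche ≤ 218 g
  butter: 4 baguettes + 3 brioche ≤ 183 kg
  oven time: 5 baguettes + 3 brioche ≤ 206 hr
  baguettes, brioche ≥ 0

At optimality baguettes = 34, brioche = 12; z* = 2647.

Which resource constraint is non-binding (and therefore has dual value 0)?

yeast: 218/218 (binding)
butter: 172/183 (slack 11)
oven time: 206/206 (binding)
By complementary slackness, a constraint with positive slack has shadow price 0 → butter.

butter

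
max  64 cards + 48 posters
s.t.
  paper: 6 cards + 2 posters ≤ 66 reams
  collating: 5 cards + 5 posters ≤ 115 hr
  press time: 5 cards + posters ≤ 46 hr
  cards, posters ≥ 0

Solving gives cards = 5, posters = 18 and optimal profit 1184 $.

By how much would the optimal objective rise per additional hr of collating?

8

Check each constraint at x*: paper 66/66 (tight); collating 115/115 (tight); press time 43/46 (slack 3).
Slack constraints have shadow price 0 (complementary slackness).
From A_Bᵀ y = c: 6·y_paper + 5·y_collating = 64; 2·y_paper + 5·y_collating = 48.
→ y_paper = 4 and y_collating = 8.
Shadow price of collating = 8.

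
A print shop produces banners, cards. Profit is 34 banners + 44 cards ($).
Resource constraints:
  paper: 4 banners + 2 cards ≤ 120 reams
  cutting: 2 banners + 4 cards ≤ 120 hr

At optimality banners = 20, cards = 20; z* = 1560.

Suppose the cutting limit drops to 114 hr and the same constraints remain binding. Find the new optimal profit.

Check each constraint at x*: paper 120/120 (tight); cutting 120/120 (tight).
From A_Bᵀ y = c: 4·y_paper + 2·y_cutting = 34; 2·y_paper + 4·y_cutting = 44.
Solving: y_paper = 4, y_cutting = 9.
Δz = y_cutting·Δb = 9 × (-6) = -54, so new z* = 1560 − 54 = 1506.

1506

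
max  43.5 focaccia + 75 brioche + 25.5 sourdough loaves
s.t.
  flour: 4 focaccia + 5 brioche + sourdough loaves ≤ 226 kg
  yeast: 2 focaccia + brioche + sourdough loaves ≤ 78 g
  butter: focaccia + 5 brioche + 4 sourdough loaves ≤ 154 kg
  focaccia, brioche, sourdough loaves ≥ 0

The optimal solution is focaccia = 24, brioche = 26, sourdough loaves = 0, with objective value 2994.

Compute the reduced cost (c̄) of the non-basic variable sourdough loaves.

Check each constraint at x*: flour 226/226 (tight); yeast 74/78 (slack 4); butter 154/154 (tight).
Slack constraints have shadow price 0 (complementary slackness).
From A_Bᵀ y = c: 4·y_flour + 1·y_butter = 43.5; 5·y_flour + 5·y_butter = 75.
Solving: y_flour = 9.5, y_butter = 5.5.
Reduced cost of sourdough loaves: c₃ − yᵀa₃ = 25.5 − (9.5·1 + 5.5·4) = 25.5 − 31.5 = -6.

-6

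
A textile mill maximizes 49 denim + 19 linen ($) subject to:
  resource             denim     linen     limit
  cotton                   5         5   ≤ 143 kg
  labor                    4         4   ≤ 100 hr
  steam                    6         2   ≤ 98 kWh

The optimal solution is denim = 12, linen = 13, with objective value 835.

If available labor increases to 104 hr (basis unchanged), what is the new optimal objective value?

Check each constraint at x*: cotton 125/143 (slack 18); labor 100/100 (tight); steam 98/98 (tight).
By complementary slackness, y = 0 for the non-binding constraint.
The binding rows give the dual system: 4·y_labor + 6·y_steam = 49 and 4·y_labor + 2·y_steam = 19.
Solving: y_labor = 1, y_steam = 7.5.
Δz = y_labor·Δb = 1 × (4) = 4, so new z* = 835 + 4 = 839.

839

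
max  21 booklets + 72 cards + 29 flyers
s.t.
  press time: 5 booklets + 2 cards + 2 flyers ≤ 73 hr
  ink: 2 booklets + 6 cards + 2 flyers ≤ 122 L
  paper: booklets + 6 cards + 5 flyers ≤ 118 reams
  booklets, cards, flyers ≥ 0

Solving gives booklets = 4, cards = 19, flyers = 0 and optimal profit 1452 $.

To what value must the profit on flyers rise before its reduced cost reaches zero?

33

At the optimum: press time uses 58 of 73 (slack = 15); ink uses 122 of 122 (binding); paper uses 118 of 118 (binding).
Slack constraints have shadow price 0 (complementary slackness).
The binding rows give the dual system: 2·y_ink + 1·y_paper = 21 and 6·y_ink + 6·y_paper = 72.
→ y_ink = 9 and y_paper = 3.
flyers enters the basis when its profit ≥ yᵀa₃ = 9·2 + 3·5 = 33.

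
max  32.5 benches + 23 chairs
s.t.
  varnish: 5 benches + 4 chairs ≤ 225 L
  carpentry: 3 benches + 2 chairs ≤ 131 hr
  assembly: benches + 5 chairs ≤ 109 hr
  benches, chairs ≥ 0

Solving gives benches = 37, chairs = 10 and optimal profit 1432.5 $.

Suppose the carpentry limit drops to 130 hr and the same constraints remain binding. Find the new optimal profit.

1425

Check each constraint at x*: varnish 225/225 (tight); carpentry 131/131 (tight); assembly 87/109 (slack 22).
Since assembly is not tight, its dual is 0.
The binding rows give the dual system: 5·y_varnish + 3·y_carpentry = 32.5 and 4·y_varnish + 2·y_carpentry = 23.
Solving: y_varnish = 2, y_carpentry = 7.5.
Δz = y_carpentry·Δb = 7.5 × (-1) = -7.5, so new z* = 1432.5 − 7.5 = 1425.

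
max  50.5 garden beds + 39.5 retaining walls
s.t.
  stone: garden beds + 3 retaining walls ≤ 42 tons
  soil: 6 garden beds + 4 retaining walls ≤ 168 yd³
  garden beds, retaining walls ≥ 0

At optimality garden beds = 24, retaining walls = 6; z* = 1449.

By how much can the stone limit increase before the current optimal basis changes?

Binding constraints: stone, soil. The basis is B = [[1,3],[6,4]] with det -14.
Per unit increase in stone, x* moves by d = (-0.2857, 0.4286).
The basis stays optimal until garden beds reaches 0; allowable increase = 84 tons.

84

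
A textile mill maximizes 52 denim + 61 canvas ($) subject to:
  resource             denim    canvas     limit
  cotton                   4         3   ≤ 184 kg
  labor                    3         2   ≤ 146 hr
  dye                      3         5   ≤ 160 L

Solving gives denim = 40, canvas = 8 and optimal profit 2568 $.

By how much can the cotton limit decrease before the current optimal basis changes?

Binding constraints: cotton, dye. The basis is B = [[4,3],[3,5]] with det 11.
Per unit decrease in cotton, x* moves by d = (-0.4545, 0.2727).
The basis stays optimal until denim reaches 0; allowable decrease = 88 kg.

88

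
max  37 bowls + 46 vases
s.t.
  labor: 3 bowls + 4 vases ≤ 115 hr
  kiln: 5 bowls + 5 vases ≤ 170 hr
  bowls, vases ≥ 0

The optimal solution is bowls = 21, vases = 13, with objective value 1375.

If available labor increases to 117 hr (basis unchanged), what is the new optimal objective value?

1393

Check each constraint at x*: labor 115/115 (tight); kiln 170/170 (tight).
Dual feasibility on the basic columns requires 3·y_labor + 5·y_kiln = 37, 4·y_labor + 5·y_kiln = 46.
This yields shadow prices y_labor = 9, y_kiln = 2.
Δz = y_labor·Δb = 9 × (2) = 18, so new z* = 1375 + 18 = 1393.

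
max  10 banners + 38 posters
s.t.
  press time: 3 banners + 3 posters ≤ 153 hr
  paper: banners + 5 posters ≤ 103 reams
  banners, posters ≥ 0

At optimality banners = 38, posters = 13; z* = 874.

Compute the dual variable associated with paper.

7

At the optimum: press time uses 153 of 153 (binding); paper uses 103 of 103 (binding).
From A_Bᵀ y = c: 3·y_press time + 1·y_paper = 10; 3·y_press time + 5·y_paper = 38.
Solving: y_press time = 1, y_paper = 7.
Shadow price of paper = 7.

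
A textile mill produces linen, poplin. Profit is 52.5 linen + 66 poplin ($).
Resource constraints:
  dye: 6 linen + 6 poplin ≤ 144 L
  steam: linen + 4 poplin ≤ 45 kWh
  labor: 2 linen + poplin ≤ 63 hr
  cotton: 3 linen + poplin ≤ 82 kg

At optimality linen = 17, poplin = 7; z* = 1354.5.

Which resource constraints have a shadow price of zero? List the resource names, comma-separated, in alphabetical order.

cotton, labor

dye: 144/144 (binding)
steam: 45/45 (binding)
labor: 41/63 (slack 22)
cotton: 58/82 (slack 24)
By complementary slackness, a constraint with positive slack has shadow price 0 → cotton, labor.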